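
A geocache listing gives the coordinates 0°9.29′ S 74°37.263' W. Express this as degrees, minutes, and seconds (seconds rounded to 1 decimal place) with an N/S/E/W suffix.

0°09′17.4″ S, 74°37′15.8″ W

Lat: fractional minutes 0.29000 × 60 = 17.400″
Longitude: 37.26300′ → 37′ and 0.26300 × 60 = 15.780″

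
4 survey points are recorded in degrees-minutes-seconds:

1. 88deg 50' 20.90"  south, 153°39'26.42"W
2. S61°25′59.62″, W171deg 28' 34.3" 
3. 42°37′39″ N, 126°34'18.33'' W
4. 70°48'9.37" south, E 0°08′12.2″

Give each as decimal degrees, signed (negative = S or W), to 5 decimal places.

Point 1:
  φ: 88 + 50/60 + 20.9/3600 = 88.839139
  hemisphere S, so the sign is −
  Longitude: 153 + 39/60 + 26.42/3600 = 153.657339
  W ⇒ negate
Point 2:
  φ: 61° + 25/60 + 59.62/3600 = 61 + 0.416667 + 0.016561 = 61.433228
  S → negative
  λ: 28′ + 34.3″ = 28.57167′; 171 + 28.57167/60 = 171.476194
  W → negative
Point 3:
  φ: 42 + 37/60 + 39/3600 = 42.627500
  N → positive
  λ: 126 + 34/60 + 18.33/3600 = 126.571758
  W ⇒ negate
Point 4:
  Lat: 48′ + 9.37″ = 48.15617′; 70 + 48.15617/60 = 70.802603
  hemisphere S, so the sign is −
  Longitude: 0 + 8/60 + 12.2/3600 = 0.136722
  E ⇒ keep positive

1. -88.83914, -153.65734
2. -61.43323, -171.47619
3. 42.62750, -126.57176
4. -70.80260, 0.13672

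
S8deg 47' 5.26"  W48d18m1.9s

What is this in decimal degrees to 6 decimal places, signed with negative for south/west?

-8.784794, -48.300528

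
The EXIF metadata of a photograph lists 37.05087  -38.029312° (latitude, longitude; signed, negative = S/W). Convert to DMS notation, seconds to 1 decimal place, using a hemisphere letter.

37°03′3.1″ N, 38°01′45.5″ W

Latitude: whole degrees 37; 3.05220′ → 3′ and 3.132″
Longitude is negative → W; |value| = 38.029312
Lon: 0.029312 × 60 = 1.75872′ → 1′, remainder × 60 = 45.523″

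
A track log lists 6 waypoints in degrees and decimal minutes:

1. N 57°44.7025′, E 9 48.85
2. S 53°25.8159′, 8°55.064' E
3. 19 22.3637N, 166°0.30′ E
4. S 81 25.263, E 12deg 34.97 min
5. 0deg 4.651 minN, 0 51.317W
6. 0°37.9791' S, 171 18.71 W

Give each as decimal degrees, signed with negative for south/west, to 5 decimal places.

1. 57.74504, 9.81417
2. -53.43027, 8.91773
3. 19.37273, 166.00500
4. -81.42105, 12.58283
5. 0.07752, -0.85528
6. -0.63299, -171.31183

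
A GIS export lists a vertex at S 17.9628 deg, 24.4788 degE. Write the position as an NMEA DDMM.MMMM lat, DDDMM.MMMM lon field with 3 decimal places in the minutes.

Latitude: fractional part 0.962800 → 57.76800 minutes
λ: 24° + 0.478800 × 60 = 24° 28.72800′

1757.768,S / 02428.728,E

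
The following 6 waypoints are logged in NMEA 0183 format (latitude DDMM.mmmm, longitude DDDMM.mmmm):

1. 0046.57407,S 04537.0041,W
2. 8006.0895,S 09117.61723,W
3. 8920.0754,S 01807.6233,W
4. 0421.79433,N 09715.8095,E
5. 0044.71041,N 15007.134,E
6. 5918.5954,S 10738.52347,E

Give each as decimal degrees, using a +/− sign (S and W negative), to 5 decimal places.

1. -0.77623, -45.61674
2. -80.10149, -91.29362
3. -89.33459, -18.12706
4. 4.36324, 97.26349
5. 0.74517, 150.11890
6. -59.30992, 107.64206

Point 1:
  Latitude: degrees = first 2 digits = 0, minutes = 46.57407; 0 + 46.57407/60 = 0.776235
  hemisphere S, so the sign is −
  Lon: split at 3 digits → 045° and 37.0041′; 45 + 37.0041/60 = 45.616735
  hemisphere W, so the sign is −
Point 2:
  Latitude: degrees = first 2 digits = 80, minutes = 6.0895; 80 + 6.0895/60 = 80.101492
  hemisphere S, so the sign is −
  Lon: degrees = first 3 digits = 91, minutes = 17.61723; 91 + 17.61723/60 = 91.293621
  W ⇒ negate
Point 3:
  Lat: degrees = first 2 digits = 89, minutes = 20.0754; 89 + 20.0754/60 = 89.334590
  S → negative
  λ: split at 3 digits → 018° and 7.6233′; 18 + 7.6233/60 = 18.127055
  W → negative
Point 4:
  Lat: split at 2 digits → 04° and 21.79433′; 4 + 21.79433/60 = 4.363239
  N ⇒ keep positive
  Lon: degrees = first 3 digits = 97, minutes = 15.8095; 97 + 15.8095/60 = 97.263492
  E → positive
Point 5:
  Lat: degrees = first 2 digits = 0, minutes = 44.71041; 0 + 44.71041/60 = 0.745174
  N ⇒ keep positive
  Lon: split at 3 digits → 150° and 7.134′; 150 + 7.134/60 = 150.118900
  E ⇒ keep positive
Point 6:
  Lat: split at 2 digits → 59° and 18.5954′; 59 + 18.5954/60 = 59.309923
  S → negative
  Longitude: split at 3 digits → 107° and 38.52347′; 107 + 38.52347/60 = 107.642058
  E ⇒ keep positive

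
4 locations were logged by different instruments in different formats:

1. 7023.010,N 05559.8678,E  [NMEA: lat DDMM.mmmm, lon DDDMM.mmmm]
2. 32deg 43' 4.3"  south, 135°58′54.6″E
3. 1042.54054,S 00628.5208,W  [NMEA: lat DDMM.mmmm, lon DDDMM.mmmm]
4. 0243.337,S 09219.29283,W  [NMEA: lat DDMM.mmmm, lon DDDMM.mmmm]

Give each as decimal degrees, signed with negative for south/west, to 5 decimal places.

Point 1:
  φ: split at 2 digits → 70° and 23.01′; 70 + 23.01/60 = 70.383500
  N ⇒ keep positive
  Lon: split at 3 digits → 055° and 59.8678′; 55 + 59.8678/60 = 55.997797
  E ⇒ keep positive
Point 2:
  Latitude: 32° + 43/60 + 4.3/3600 = 32 + 0.716667 + 0.001194 = 32.717861
  hemisphere S, so the sign is −
  Longitude: 135° + 58/60 + 54.6/3600 = 135 + 0.966667 + 0.015167 = 135.981833
  E ⇒ keep positive
Point 3:
  Lat: degrees = first 2 digits = 10, minutes = 42.54054; 10 + 42.54054/60 = 10.709009
  S → negative
  Lon: degrees = first 3 digits = 6, minutes = 28.5208; 6 + 28.5208/60 = 6.475347
  W → negative
Point 4:
  Latitude: degrees = first 2 digits = 2, minutes = 43.337; 2 + 43.337/60 = 2.722283
  hemisphere S, so the sign is −
  Lon: degrees = first 3 digits = 92, minutes = 19.29283; 92 + 19.29283/60 = 92.321547
  W ⇒ negate

1. 70.38350, 55.99780
2. -32.71786, 135.98183
3. -10.70901, -6.47535
4. -2.72228, -92.32155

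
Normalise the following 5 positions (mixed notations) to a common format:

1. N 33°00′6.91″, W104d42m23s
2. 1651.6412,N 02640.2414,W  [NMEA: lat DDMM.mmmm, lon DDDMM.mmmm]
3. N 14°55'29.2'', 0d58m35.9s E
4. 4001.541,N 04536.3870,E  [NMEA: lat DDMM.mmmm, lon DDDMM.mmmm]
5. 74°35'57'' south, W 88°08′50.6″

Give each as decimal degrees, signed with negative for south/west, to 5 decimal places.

1. 33.00192, -104.70639
2. 16.86069, -26.67069
3. 14.92478, 0.97664
4. 40.02568, 45.60645
5. -74.59917, -88.14739

Point 1:
  φ: 33 + 0/60 + 6.91/3600 = 33.001919
  N ⇒ keep positive
  Lon: 104° + 42/60 + 23/3600 = 104 + 0.700000 + 0.006389 = 104.706389
  W → negative
Point 2:
  Lat: degrees = first 2 digits = 16, minutes = 51.6412; 16 + 51.6412/60 = 16.860687
  N ⇒ keep positive
  Longitude: split at 3 digits → 026° and 40.2414′; 26 + 40.2414/60 = 26.670690
  W → negative
Point 3:
  Latitude: 14 + 55/60 + 29.2/3600 = 14.924778
  N ⇒ keep positive
  λ: 58′ + 35.9″ = 58.59833′; 0 + 58.59833/60 = 0.976639
  E ⇒ keep positive
Point 4:
  Latitude: split at 2 digits → 40° and 1.541′; 40 + 1.541/60 = 40.025683
  N ⇒ keep positive
  λ: degrees = first 3 digits = 45, minutes = 36.387; 45 + 36.387/60 = 45.606450
  E → positive
Point 5:
  φ: 74 + 35/60 + 57/3600 = 74.599167
  S ⇒ negate
  Lon: 88° + 8/60 + 50.6/3600 = 88 + 0.133333 + 0.014056 = 88.147389
  W ⇒ negate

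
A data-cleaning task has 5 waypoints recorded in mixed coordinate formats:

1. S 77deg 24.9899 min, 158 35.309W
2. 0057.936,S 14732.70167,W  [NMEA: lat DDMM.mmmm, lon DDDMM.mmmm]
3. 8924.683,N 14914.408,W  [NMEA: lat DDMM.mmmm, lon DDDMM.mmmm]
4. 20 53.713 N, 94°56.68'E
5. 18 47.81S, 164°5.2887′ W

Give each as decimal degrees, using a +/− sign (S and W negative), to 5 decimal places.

Point 1:
  Lat: 24.9899′ = 0.416498°; total 77.416498
  S ⇒ negate
  Lon: 35.309′ = 0.588483°; total 158.588483
  hemisphere W, so the sign is −
Point 2:
  φ: split at 2 digits → 00° and 57.936′; 0 + 57.936/60 = 0.965600
  hemisphere S, so the sign is −
  Longitude: split at 3 digits → 147° and 32.70167′; 147 + 32.70167/60 = 147.545028
  W ⇒ negate
Point 3:
  φ: degrees = first 2 digits = 89, minutes = 24.683; 89 + 24.683/60 = 89.411383
  N → positive
  Longitude: split at 3 digits → 149° and 14.408′; 149 + 14.408/60 = 149.240133
  hemisphere W, so the sign is −
Point 4:
  Latitude: 53.713′ = 0.895217°; total 20.895217
  N → positive
  Longitude: 56.68′ = 0.944667°; total 94.944667
  E ⇒ keep positive
Point 5:
  Lat: 18 + 47.81/60 = 18.796833
  hemisphere S, so the sign is −
  Longitude: 164 + 5.2887/60 = 164.088145
  W ⇒ negate

1. -77.41650, -158.58848
2. -0.96560, -147.54503
3. 89.41138, -149.24013
4. 20.89522, 94.94467
5. -18.79683, -164.08815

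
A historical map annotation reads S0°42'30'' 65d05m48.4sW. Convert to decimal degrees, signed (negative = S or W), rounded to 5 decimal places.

-0.70833, -65.09678

φ: 42′ + 30″ = 42.50000′; 0 + 42.50000/60 = 0.708333
S → negative
λ: 5′ + 48.4″ = 5.80667′; 65 + 5.80667/60 = 65.096778
W → negative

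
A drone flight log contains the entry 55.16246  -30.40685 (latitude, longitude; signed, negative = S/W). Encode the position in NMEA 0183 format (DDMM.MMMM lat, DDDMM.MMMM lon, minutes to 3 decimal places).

Latitude: minutes = (55.162460 − 55) × 60 = 9.74760
Longitude is negative → W; |value| = 30.406850
Longitude: 30° + 0.406850 × 60 = 30° 24.41100′

5509.748,N / 03024.411,W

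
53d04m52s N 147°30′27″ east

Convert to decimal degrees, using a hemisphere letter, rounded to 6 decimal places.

53.081111° N, 147.507500° E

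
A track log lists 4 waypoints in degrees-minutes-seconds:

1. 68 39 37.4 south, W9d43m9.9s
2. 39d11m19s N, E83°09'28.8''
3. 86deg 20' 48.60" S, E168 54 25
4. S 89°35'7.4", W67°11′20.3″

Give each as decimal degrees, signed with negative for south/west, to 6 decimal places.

Point 1:
  Latitude: 68° + 39/60 + 37.4/3600 = 68 + 0.650000 + 0.010389 = 68.6603889
  S → negative
  λ: 9° + 43/60 + 9.9/3600 = 9 + 0.716667 + 0.002750 = 9.7194167
  W → negative
Point 2:
  Latitude: 39° + 11/60 + 19/3600 = 39 + 0.183333 + 0.005278 = 39.1886111
  N → positive
  λ: 83 + 9/60 + 28.8/3600 = 83.1580000
  E → positive
Point 3:
  Latitude: 20′ + 48.6″ = 20.81000′; 86 + 20.81000/60 = 86.3468333
  S ⇒ negate
  λ: 168° + 54/60 + 25/3600 = 168 + 0.900000 + 0.006944 = 168.9069444
  E → positive
Point 4:
  Latitude: 89 + 35/60 + 7.4/3600 = 89.5853889
  hemisphere S, so the sign is −
  λ: 11′ + 20.3″ = 11.33833′; 67 + 11.33833/60 = 67.1889722
  W → negative

1. -68.660389, -9.719417
2. 39.188611, 83.158000
3. -86.346833, 168.906944
4. -89.585389, -67.188972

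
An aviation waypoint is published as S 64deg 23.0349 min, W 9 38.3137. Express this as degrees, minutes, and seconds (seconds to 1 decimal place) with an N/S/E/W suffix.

Lat: 23.03490′ → 23′ and 0.03490 × 60 = 2.094″
Lon: fractional minutes 0.31370 × 60 = 18.822″

64°23′2.1″ S, 9°38′18.8″ W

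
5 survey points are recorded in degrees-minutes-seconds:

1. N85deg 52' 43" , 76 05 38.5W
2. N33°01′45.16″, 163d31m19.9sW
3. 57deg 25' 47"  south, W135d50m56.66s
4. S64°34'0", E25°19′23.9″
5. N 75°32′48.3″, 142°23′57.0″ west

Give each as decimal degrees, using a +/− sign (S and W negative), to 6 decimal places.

1. 85.878611, -76.094028
2. 33.029211, -163.522194
3. -57.429722, -135.849072
4. -64.566667, 25.323306
5. 75.546750, -142.399167

Point 1:
  φ: 52′ + 43″ = 52.71667′; 85 + 52.71667/60 = 85.8786111
  N ⇒ keep positive
  Longitude: 5′ + 38.5″ = 5.64167′; 76 + 5.64167/60 = 76.0940278
  W ⇒ negate
Point 2:
  Lat: 33° + 1/60 + 45.16/3600 = 33 + 0.016667 + 0.012544 = 33.0292111
  N ⇒ keep positive
  Longitude: 31′ + 19.9″ = 31.33167′; 163 + 31.33167/60 = 163.5221944
  hemisphere W, so the sign is −
Point 3:
  φ: 57 + 25/60 + 47/3600 = 57.4297222
  S ⇒ negate
  Lon: 135 + 50/60 + 56.66/3600 = 135.8490722
  hemisphere W, so the sign is −
Point 4:
  Lat: 64 + 34/60 + 0/3600 = 64.5666667
  S → negative
  Longitude: 19′ + 23.9″ = 19.39833′; 25 + 19.39833/60 = 25.3233056
  E ⇒ keep positive
Point 5:
  φ: 75 + 32/60 + 48.3/3600 = 75.5467500
  N → positive
  Longitude: 142° + 23/60 + 57/3600 = 142 + 0.383333 + 0.015833 = 142.3991667
  W ⇒ negate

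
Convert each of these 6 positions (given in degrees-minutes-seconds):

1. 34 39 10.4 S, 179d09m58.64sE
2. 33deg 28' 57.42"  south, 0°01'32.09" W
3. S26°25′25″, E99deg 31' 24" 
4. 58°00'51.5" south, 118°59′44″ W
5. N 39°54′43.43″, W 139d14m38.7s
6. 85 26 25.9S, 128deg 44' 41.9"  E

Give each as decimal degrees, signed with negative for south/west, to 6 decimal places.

1. -34.652889, 179.166289
2. -33.482617, -0.025581
3. -26.423611, 99.523333
4. -58.014306, -118.995556
5. 39.912064, -139.244083
6. -85.440528, 128.744972

Point 1:
  Lat: 34° + 39/60 + 10.4/3600 = 34 + 0.650000 + 0.002889 = 34.6528889
  hemisphere S, so the sign is −
  Longitude: 9′ + 58.64″ = 9.97733′; 179 + 9.97733/60 = 179.1662889
  E ⇒ keep positive
Point 2:
  φ: 28′ + 57.42″ = 28.95700′; 33 + 28.95700/60 = 33.4826167
  S → negative
  Longitude: 0° + 1/60 + 32.09/3600 = 0 + 0.016667 + 0.008914 = 0.0255806
  hemisphere W, so the sign is −
Point 3:
  Lat: 26 + 25/60 + 25/3600 = 26.4236111
  S → negative
  Lon: 31′ + 24″ = 31.40000′; 99 + 31.40000/60 = 99.5233333
  E → positive
Point 4:
  Lat: 58 + 0/60 + 51.5/3600 = 58.0143056
  hemisphere S, so the sign is −
  Lon: 59′ + 44″ = 59.73333′; 118 + 59.73333/60 = 118.9955556
  W → negative
Point 5:
  Latitude: 39 + 54/60 + 43.43/3600 = 39.9120639
  N → positive
  Lon: 139 + 14/60 + 38.7/3600 = 139.2440833
  W → negative
Point 6:
  φ: 26′ + 25.9″ = 26.43167′; 85 + 26.43167/60 = 85.4405278
  hemisphere S, so the sign is −
  Longitude: 44′ + 41.9″ = 44.69833′; 128 + 44.69833/60 = 128.7449722
  E ⇒ keep positive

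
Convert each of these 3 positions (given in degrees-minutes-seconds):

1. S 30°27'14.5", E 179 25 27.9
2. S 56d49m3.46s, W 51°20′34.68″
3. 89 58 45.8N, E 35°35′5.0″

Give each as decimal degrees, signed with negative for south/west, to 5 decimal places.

Point 1:
  φ: 30° + 27/60 + 14.5/3600 = 30 + 0.450000 + 0.004028 = 30.454028
  S ⇒ negate
  Longitude: 25′ + 27.9″ = 25.46500′; 179 + 25.46500/60 = 179.424417
  E → positive
Point 2:
  φ: 49′ + 3.46″ = 49.05767′; 56 + 49.05767/60 = 56.817628
  hemisphere S, so the sign is −
  λ: 51° + 20/60 + 34.68/3600 = 51 + 0.333333 + 0.009633 = 51.342967
  W ⇒ negate
Point 3:
  φ: 89 + 58/60 + 45.8/3600 = 89.979389
  N → positive
  λ: 35° + 35/60 + 5/3600 = 35 + 0.583333 + 0.001389 = 35.584722
  E → positive

1. -30.45403, 179.42442
2. -56.81763, -51.34297
3. 89.97939, 35.58472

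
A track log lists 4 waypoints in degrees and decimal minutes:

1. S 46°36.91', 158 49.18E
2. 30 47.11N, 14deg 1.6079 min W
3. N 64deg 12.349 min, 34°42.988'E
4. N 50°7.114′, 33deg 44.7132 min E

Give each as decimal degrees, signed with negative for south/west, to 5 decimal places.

1. -46.61517, 158.81967
2. 30.78517, -14.02680
3. 64.20582, 34.71647
4. 50.11857, 33.74522

Point 1:
  Latitude: 46 + 36.91/60 = 46.615167
  S ⇒ negate
  λ: 158 + 49.18/60 = 158.819667
  E → positive
Point 2:
  Latitude: 30 + 47.11/60 = 30.785167
  N → positive
  Longitude: 1.6079′ = 0.026798°; total 14.026798
  W ⇒ negate
Point 3:
  Lat: 12.349′ = 0.205817°; total 64.205817
  N ⇒ keep positive
  λ: 34 + 42.988/60 = 34.716467
  E → positive
Point 4:
  Latitude: 7.114′ = 0.118567°; total 50.118567
  N → positive
  Longitude: 44.7132′ = 0.745220°; total 33.745220
  E ⇒ keep positive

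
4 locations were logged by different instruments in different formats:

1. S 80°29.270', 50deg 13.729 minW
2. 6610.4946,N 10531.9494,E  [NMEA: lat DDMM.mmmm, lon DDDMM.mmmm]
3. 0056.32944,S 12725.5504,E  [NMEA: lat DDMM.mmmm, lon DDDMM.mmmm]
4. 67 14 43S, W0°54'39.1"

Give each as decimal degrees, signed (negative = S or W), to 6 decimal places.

1. -80.487833, -50.228817
2. 66.174910, 105.532490
3. -0.938824, 127.425840
4. -67.245278, -0.910861

Point 1:
  Latitude: 80 + 29.27/60 = 80.4878333
  hemisphere S, so the sign is −
  Lon: 50 + 13.729/60 = 50.2288167
  W ⇒ negate
Point 2:
  Lat: degrees = first 2 digits = 66, minutes = 10.4946; 66 + 10.4946/60 = 66.1749100
  N ⇒ keep positive
  λ: degrees = first 3 digits = 105, minutes = 31.9494; 105 + 31.9494/60 = 105.5324900
  E → positive
Point 3:
  Latitude: degrees = first 2 digits = 0, minutes = 56.32944; 0 + 56.32944/60 = 0.9388240
  S → negative
  λ: split at 3 digits → 127° and 25.5504′; 127 + 25.5504/60 = 127.4258400
  E → positive
Point 4:
  Latitude: 67 + 14/60 + 43/3600 = 67.2452778
  S → negative
  Lon: 54′ + 39.1″ = 54.65167′; 0 + 54.65167/60 = 0.9108611
  hemisphere W, so the sign is −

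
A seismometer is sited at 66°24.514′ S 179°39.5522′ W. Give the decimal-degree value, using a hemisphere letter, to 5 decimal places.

66.40857° S, 179.65920° W

Lat: 24.514′ = 0.408567°; total 66.408567
Longitude: 39.5522′ = 0.659203°; total 179.659203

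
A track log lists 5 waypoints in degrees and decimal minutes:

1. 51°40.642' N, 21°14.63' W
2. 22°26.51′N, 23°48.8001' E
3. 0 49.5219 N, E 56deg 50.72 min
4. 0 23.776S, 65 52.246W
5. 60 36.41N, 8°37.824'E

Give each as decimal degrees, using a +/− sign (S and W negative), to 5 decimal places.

1. 51.67737, -21.24383
2. 22.44183, 23.81334
3. 0.82537, 56.84533
4. -0.39627, -65.87077
5. 60.60683, 8.63040

Point 1:
  Lat: 51 + 40.642/60 = 51.677367
  N ⇒ keep positive
  Lon: 21 + 14.63/60 = 21.243833
  hemisphere W, so the sign is −
Point 2:
  Lat: 26.51′ = 0.441833°; total 22.441833
  N ⇒ keep positive
  λ: 48.8001′ = 0.813335°; total 23.813335
  E ⇒ keep positive
Point 3:
  Lat: 49.5219′ = 0.825365°; total 0.825365
  N ⇒ keep positive
  Lon: 50.72′ = 0.845333°; total 56.845333
  E → positive
Point 4:
  Latitude: 0 + 23.776/60 = 0.396267
  S → negative
  λ: 65 + 52.246/60 = 65.870767
  W ⇒ negate
Point 5:
  Lat: 36.41′ = 0.606833°; total 60.606833
  N → positive
  λ: 8 + 37.824/60 = 8.630400
  E → positive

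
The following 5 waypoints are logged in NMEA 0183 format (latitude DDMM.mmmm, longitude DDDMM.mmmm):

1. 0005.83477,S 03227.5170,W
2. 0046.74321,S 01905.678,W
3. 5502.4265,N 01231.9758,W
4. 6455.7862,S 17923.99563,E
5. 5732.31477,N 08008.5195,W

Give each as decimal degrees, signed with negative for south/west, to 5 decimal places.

1. -0.09725, -32.45862
2. -0.77905, -19.09463
3. 55.04044, -12.53293
4. -64.92977, 179.39993
5. 57.53858, -80.14199

Point 1:
  φ: degrees = first 2 digits = 0, minutes = 5.83477; 0 + 5.83477/60 = 0.097246
  S → negative
  Lon: split at 3 digits → 032° and 27.517′; 32 + 27.517/60 = 32.458617
  W ⇒ negate
Point 2:
  Latitude: split at 2 digits → 00° and 46.74321′; 0 + 46.74321/60 = 0.779054
  S → negative
  Lon: degrees = first 3 digits = 19, minutes = 5.678; 19 + 5.678/60 = 19.094633
  W → negative
Point 3:
  φ: split at 2 digits → 55° and 2.4265′; 55 + 2.4265/60 = 55.040442
  N ⇒ keep positive
  Lon: degrees = first 3 digits = 12, minutes = 31.9758; 12 + 31.9758/60 = 12.532930
  hemisphere W, so the sign is −
Point 4:
  φ: split at 2 digits → 64° and 55.7862′; 64 + 55.7862/60 = 64.929770
  S ⇒ negate
  Lon: degrees = first 3 digits = 179, minutes = 23.99563; 179 + 23.99563/60 = 179.399927
  E ⇒ keep positive
Point 5:
  φ: degrees = first 2 digits = 57, minutes = 32.31477; 57 + 32.31477/60 = 57.538580
  N → positive
  λ: split at 3 digits → 080° and 8.5195′; 80 + 8.5195/60 = 80.141992
  hemisphere W, so the sign is −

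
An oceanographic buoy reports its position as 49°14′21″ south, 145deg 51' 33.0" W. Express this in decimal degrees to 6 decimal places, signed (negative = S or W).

-49.239167, -145.859167

φ: 49° + 14/60 + 21/3600 = 49 + 0.233333 + 0.005833 = 49.2391667
hemisphere S, so the sign is −
Lon: 145 + 51/60 + 33/3600 = 145.8591667
W → negative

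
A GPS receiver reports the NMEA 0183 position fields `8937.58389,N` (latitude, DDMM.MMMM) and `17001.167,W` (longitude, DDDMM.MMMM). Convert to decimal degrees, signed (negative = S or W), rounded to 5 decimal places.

89.62640, -170.01945

Latitude: degrees = first 2 digits = 89, minutes = 37.58389; 89 + 37.58389/60 = 89.626398
N ⇒ keep positive
λ: split at 3 digits → 170° and 1.167′; 170 + 1.167/60 = 170.019450
W ⇒ negate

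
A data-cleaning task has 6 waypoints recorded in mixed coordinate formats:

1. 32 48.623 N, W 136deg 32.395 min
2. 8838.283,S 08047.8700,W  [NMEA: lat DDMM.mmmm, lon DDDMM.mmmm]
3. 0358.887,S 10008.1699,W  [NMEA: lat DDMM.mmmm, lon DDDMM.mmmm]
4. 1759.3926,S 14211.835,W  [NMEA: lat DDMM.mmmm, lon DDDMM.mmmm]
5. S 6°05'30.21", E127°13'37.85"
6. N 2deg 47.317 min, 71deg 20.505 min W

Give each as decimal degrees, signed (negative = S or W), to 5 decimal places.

1. 32.81038, -136.53992
2. -88.63805, -80.79783
3. -3.98145, -100.13617
4. -17.98988, -142.19725
5. -6.09173, 127.22718
6. 2.78862, -71.34175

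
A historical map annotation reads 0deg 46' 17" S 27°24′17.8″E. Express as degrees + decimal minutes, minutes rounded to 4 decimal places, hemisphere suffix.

0° 46.2833′ S, 27° 24.2967′ E

Lat: 46 + 17/60 = 46.283333′
Lon: 24 + 17.8/60 = 24.296667′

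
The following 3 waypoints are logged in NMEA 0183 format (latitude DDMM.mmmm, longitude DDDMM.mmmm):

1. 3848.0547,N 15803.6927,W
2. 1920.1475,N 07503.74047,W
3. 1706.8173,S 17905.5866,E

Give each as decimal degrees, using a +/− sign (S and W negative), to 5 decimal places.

1. 38.80091, -158.06155
2. 19.33579, -75.06234
3. -17.11362, 179.09311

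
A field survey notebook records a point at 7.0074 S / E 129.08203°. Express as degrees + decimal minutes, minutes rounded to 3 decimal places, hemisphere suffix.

Lat: minutes = (7.007400 − 7) × 60 = 0.44400
λ: minutes = (129.082030 − 129) × 60 = 4.92180

7° 0.444′ S, 129° 4.922′ E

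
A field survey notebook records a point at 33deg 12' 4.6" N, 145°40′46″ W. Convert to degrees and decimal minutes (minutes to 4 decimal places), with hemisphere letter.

33° 12.0767′ N, 145° 40.7667′ W

φ: 12 + 4.6/60 = 12.076667′
λ: seconds/60 = 0.76667; minutes = 40 + 0.76667 = 40.766667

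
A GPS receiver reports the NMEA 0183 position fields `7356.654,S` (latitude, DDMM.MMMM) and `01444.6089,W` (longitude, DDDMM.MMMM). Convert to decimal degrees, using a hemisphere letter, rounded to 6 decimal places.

73.944233° S, 14.743482° W

Lat: split at 2 digits → 73° and 56.654′; 73 + 56.654/60 = 73.9442333
λ: split at 3 digits → 014° and 44.6089′; 14 + 44.6089/60 = 14.7434817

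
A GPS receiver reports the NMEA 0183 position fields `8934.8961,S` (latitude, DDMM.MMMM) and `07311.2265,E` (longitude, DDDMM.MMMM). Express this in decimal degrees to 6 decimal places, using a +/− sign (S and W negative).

-89.581602, 73.187108

Lat: degrees = first 2 digits = 89, minutes = 34.8961; 89 + 34.8961/60 = 89.5816017
S ⇒ negate
λ: split at 3 digits → 073° and 11.2265′; 73 + 11.2265/60 = 73.1871083
E → positive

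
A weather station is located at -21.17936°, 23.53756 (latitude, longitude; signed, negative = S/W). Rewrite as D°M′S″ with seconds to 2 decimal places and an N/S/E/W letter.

Latitude is negative → S; |value| = 21.179360
φ: 0.179360 × 60 = 10.76160′ → 10′, remainder × 60 = 45.6960″
Longitude: whole degrees 23; 32.25360′ → 32′ and 15.2160″

21°10′45.70″ S, 23°32′15.22″ E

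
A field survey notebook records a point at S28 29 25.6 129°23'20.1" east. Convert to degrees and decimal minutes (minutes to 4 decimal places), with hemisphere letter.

28° 29.4267′ S, 129° 23.3350′ E

φ: 29 + 25.6/60 = 29.426667′
Lon: 23 + 20.1/60 = 23.335000′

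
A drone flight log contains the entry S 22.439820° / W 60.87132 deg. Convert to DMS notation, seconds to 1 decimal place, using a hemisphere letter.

22°26′23.4″ S, 60°52′16.8″ W

Latitude: 0.439820° → 26.38920′; 0.38920 × 60 = 23.352″
λ: whole degrees 60; 52.27920′ → 52′ and 16.752″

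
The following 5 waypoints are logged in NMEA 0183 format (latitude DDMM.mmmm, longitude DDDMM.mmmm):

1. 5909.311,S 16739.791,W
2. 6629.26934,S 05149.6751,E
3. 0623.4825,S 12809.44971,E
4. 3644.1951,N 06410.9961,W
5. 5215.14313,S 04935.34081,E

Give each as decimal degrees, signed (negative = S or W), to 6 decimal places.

1. -59.155183, -167.663183
2. -66.487822, 51.827918
3. -6.391375, 128.157495
4. 36.736585, -64.183268
5. -52.252386, 49.589014

Point 1:
  Latitude: split at 2 digits → 59° and 9.311′; 59 + 9.311/60 = 59.1551833
  S ⇒ negate
  Longitude: degrees = first 3 digits = 167, minutes = 39.791; 167 + 39.791/60 = 167.6631833
  hemisphere W, so the sign is −
Point 2:
  φ: degrees = first 2 digits = 66, minutes = 29.26934; 66 + 29.26934/60 = 66.4878223
  S → negative
  Longitude: degrees = first 3 digits = 51, minutes = 49.6751; 51 + 49.6751/60 = 51.8279183
  E → positive
Point 3:
  φ: split at 2 digits → 06° and 23.4825′; 6 + 23.4825/60 = 6.3913750
  hemisphere S, so the sign is −
  Longitude: degrees = first 3 digits = 128, minutes = 9.44971; 128 + 9.44971/60 = 128.1574952
  E → positive
Point 4:
  Lat: split at 2 digits → 36° and 44.1951′; 36 + 44.1951/60 = 36.7365850
  N → positive
  Longitude: degrees = first 3 digits = 64, minutes = 10.9961; 64 + 10.9961/60 = 64.1832683
  W ⇒ negate
Point 5:
  Lat: degrees = first 2 digits = 52, minutes = 15.14313; 52 + 15.14313/60 = 52.2523855
  hemisphere S, so the sign is −
  λ: degrees = first 3 digits = 49, minutes = 35.34081; 49 + 35.34081/60 = 49.5890135
  E ⇒ keep positive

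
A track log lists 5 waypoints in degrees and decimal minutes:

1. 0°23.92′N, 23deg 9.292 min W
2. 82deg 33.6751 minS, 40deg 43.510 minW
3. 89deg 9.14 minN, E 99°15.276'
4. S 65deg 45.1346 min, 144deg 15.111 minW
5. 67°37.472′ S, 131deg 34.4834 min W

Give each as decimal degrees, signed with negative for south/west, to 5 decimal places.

Point 1:
  Lat: 0 + 23.92/60 = 0.398667
  N ⇒ keep positive
  Longitude: 23 + 9.292/60 = 23.154867
  W → negative
Point 2:
  Lat: 33.6751′ = 0.561252°; total 82.561252
  hemisphere S, so the sign is −
  λ: 43.51′ = 0.725167°; total 40.725167
  W → negative
Point 3:
  Lat: 89 + 9.14/60 = 89.152333
  N → positive
  Lon: 15.276′ = 0.254600°; total 99.254600
  E → positive
Point 4:
  Lat: 45.1346′ = 0.752243°; total 65.752243
  S → negative
  Longitude: 144 + 15.111/60 = 144.251850
  hemisphere W, so the sign is −
Point 5:
  φ: 67 + 37.472/60 = 67.624533
  S ⇒ negate
  λ: 131 + 34.4834/60 = 131.574723
  W → negative

1. 0.39867, -23.15487
2. -82.56125, -40.72517
3. 89.15233, 99.25460
4. -65.75224, -144.25185
5. -67.62453, -131.57472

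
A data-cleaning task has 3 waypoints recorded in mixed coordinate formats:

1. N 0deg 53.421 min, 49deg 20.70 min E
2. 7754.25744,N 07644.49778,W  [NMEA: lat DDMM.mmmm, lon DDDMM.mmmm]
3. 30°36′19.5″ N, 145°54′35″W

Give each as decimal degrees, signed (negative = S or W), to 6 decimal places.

Point 1:
  φ: 0 + 53.421/60 = 0.8903500
  N ⇒ keep positive
  Longitude: 49 + 20.7/60 = 49.3450000
  E ⇒ keep positive
Point 2:
  Lat: degrees = first 2 digits = 77, minutes = 54.25744; 77 + 54.25744/60 = 77.9042907
  N ⇒ keep positive
  Lon: split at 3 digits → 076° and 44.49778′; 76 + 44.49778/60 = 76.7416297
  W ⇒ negate
Point 3:
  Lat: 30° + 36/60 + 19.5/3600 = 30 + 0.600000 + 0.005417 = 30.6054167
  N ⇒ keep positive
  λ: 54′ + 35″ = 54.58333′; 145 + 54.58333/60 = 145.9097222
  W → negative

1. 0.890350, 49.345000
2. 77.904291, -76.741630
3. 30.605417, -145.909722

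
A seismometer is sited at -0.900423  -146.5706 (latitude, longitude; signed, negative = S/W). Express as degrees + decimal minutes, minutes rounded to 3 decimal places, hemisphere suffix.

Latitude is negative → S; |value| = 0.900423
Latitude: minutes = (0.900423 − 0) × 60 = 54.02538
Longitude is negative → W; |value| = 146.570600
Longitude: 146° + 0.570600 × 60 = 146° 34.23600′

0° 54.025′ S, 146° 34.236′ W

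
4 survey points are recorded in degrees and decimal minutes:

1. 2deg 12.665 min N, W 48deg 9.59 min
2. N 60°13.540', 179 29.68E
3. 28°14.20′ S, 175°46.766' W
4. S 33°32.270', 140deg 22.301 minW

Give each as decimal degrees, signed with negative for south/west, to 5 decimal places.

Point 1:
  Latitude: 2 + 12.665/60 = 2.211083
  N → positive
  Lon: 9.59′ = 0.159833°; total 48.159833
  W → negative
Point 2:
  φ: 60 + 13.54/60 = 60.225667
  N → positive
  λ: 179 + 29.68/60 = 179.494667
  E ⇒ keep positive
Point 3:
  Latitude: 14.2′ = 0.236667°; total 28.236667
  S ⇒ negate
  λ: 46.766′ = 0.779433°; total 175.779433
  W ⇒ negate
Point 4:
  Lat: 32.27′ = 0.537833°; total 33.537833
  S ⇒ negate
  Longitude: 22.301′ = 0.371683°; total 140.371683
  W ⇒ negate

1. 2.21108, -48.15983
2. 60.22567, 179.49467
3. -28.23667, -175.77943
4. -33.53783, -140.37168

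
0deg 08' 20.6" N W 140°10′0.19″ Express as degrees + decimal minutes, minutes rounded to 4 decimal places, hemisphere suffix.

0° 8.3433′ N, 140° 10.0032′ W

Lat: seconds/60 = 0.34333; minutes = 8 + 0.34333 = 8.343333
Lon: 10 + 0.19/60 = 10.003167′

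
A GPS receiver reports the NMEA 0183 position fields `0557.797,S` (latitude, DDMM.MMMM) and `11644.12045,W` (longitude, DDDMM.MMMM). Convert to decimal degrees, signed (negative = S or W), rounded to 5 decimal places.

-5.96328, -116.73534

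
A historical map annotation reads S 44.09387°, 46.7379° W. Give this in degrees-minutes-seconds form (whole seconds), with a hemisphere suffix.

44°05′38″ S, 46°44′16″ W

Lat: 0.093870 × 60 = 5.63220′ → 5′, remainder × 60 = 37.93″
λ: 0.737900 × 60 = 44.27400′ → 44′, remainder × 60 = 16.44″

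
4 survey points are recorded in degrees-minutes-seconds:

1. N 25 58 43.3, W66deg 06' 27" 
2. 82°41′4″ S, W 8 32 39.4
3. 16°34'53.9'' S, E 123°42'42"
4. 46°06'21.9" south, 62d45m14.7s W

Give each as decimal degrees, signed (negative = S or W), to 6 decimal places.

1. 25.978694, -66.107500
2. -82.684444, -8.544278
3. -16.581639, 123.711667
4. -46.106083, -62.754083

Point 1:
  Lat: 25° + 58/60 + 43.3/3600 = 25 + 0.966667 + 0.012028 = 25.9786944
  N → positive
  λ: 66 + 6/60 + 27/3600 = 66.1075000
  W → negative
Point 2:
  Lat: 41′ + 4″ = 41.06667′; 82 + 41.06667/60 = 82.6844444
  hemisphere S, so the sign is −
  Longitude: 8 + 32/60 + 39.4/3600 = 8.5442778
  W ⇒ negate
Point 3:
  Latitude: 16° + 34/60 + 53.9/3600 = 16 + 0.566667 + 0.014972 = 16.5816389
  S ⇒ negate
  Lon: 42′ + 42″ = 42.70000′; 123 + 42.70000/60 = 123.7116667
  E ⇒ keep positive
Point 4:
  φ: 46° + 6/60 + 21.9/3600 = 46 + 0.100000 + 0.006083 = 46.1060833
  hemisphere S, so the sign is −
  Lon: 62 + 45/60 + 14.7/3600 = 62.7540833
  W ⇒ negate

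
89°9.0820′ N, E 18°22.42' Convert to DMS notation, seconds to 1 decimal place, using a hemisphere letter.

89°09′4.9″ N, 18°22′25.2″ E

φ: 9.08200′ → 9′ and 0.08200 × 60 = 4.920″
Lon: fractional minutes 0.42000 × 60 = 25.200″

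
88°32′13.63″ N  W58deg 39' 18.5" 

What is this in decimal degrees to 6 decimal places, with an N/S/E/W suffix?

88.537119° N, 58.655139° W

Lat: 88° + 32/60 + 13.63/3600 = 88 + 0.533333 + 0.003786 = 88.5371194
Lon: 58° + 39/60 + 18.5/3600 = 58 + 0.650000 + 0.005139 = 58.6551389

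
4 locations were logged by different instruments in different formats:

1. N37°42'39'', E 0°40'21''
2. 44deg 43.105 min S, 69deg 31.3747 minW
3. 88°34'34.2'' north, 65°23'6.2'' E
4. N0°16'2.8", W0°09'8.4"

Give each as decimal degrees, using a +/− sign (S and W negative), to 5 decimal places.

1. 37.71083, 0.67250
2. -44.71842, -69.52291
3. 88.57617, 65.38506
4. 0.26744, -0.15233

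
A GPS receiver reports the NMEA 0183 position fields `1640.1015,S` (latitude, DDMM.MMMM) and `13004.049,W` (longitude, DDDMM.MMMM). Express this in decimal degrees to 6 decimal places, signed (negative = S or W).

Lat: split at 2 digits → 16° and 40.1015′; 16 + 40.1015/60 = 16.6683583
S → negative
λ: split at 3 digits → 130° and 4.049′; 130 + 4.049/60 = 130.0674833
W → negative

-16.668358, -130.067483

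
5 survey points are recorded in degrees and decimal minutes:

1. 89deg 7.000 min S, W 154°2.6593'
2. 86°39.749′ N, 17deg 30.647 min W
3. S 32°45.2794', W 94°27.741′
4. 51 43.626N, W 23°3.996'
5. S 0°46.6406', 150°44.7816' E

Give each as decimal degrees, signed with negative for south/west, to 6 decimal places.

1. -89.116667, -154.044322
2. 86.662483, -17.510783
3. -32.754657, -94.462350
4. 51.727100, -23.066600
5. -0.777343, 150.746360

Point 1:
  Latitude: 89 + 7/60 = 89.1166667
  S ⇒ negate
  λ: 2.6593′ = 0.044322°; total 154.0443217
  hemisphere W, so the sign is −
Point 2:
  Latitude: 39.749′ = 0.662483°; total 86.6624833
  N ⇒ keep positive
  λ: 30.647′ = 0.510783°; total 17.5107833
  hemisphere W, so the sign is −
Point 3:
  Latitude: 45.2794′ = 0.754657°; total 32.7546567
  S → negative
  λ: 94 + 27.741/60 = 94.4623500
  W → negative
Point 4:
  Lat: 51 + 43.626/60 = 51.7271000
  N ⇒ keep positive
  λ: 3.996′ = 0.066600°; total 23.0666000
  W → negative
Point 5:
  φ: 46.6406′ = 0.777343°; total 0.7773433
  S → negative
  λ: 44.7816′ = 0.746360°; total 150.7463600
  E → positive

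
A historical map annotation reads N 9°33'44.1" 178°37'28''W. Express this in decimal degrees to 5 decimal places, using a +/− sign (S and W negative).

9.56225, -178.62444

φ: 33′ + 44.1″ = 33.73500′; 9 + 33.73500/60 = 9.562250
N ⇒ keep positive
λ: 178° + 37/60 + 28/3600 = 178 + 0.616667 + 0.007778 = 178.624444
hemisphere W, so the sign is −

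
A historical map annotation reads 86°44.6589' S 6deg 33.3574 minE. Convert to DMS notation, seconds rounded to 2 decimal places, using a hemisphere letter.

86°44′39.53″ S, 6°33′21.44″ E

φ: 44.65890′ → 44′ and 0.65890 × 60 = 39.5340″
Longitude: 33.35740′ → 33′ and 0.35740 × 60 = 21.4440″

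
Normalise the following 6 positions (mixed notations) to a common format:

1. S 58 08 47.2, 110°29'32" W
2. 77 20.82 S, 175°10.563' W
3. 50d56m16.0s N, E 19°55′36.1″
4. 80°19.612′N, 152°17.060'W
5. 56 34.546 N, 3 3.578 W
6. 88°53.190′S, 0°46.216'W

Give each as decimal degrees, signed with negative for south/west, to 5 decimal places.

Point 1:
  Lat: 58° + 8/60 + 47.2/3600 = 58 + 0.133333 + 0.013111 = 58.146444
  hemisphere S, so the sign is −
  λ: 110° + 29/60 + 32/3600 = 110 + 0.483333 + 0.008889 = 110.492222
  W ⇒ negate
Point 2:
  Latitude: 77 + 20.82/60 = 77.347000
  S ⇒ negate
  Longitude: 175 + 10.563/60 = 175.176050
  W ⇒ negate
Point 3:
  Latitude: 50 + 56/60 + 16/3600 = 50.937778
  N ⇒ keep positive
  Longitude: 19 + 55/60 + 36.1/3600 = 19.926694
  E → positive
Point 4:
  φ: 80 + 19.612/60 = 80.326867
  N → positive
  Longitude: 152 + 17.06/60 = 152.284333
  W → negative
Point 5:
  Lat: 34.546′ = 0.575767°; total 56.575767
  N ⇒ keep positive
  λ: 3.578′ = 0.059633°; total 3.059633
  W ⇒ negate
Point 6:
  Lat: 88 + 53.19/60 = 88.886500
  hemisphere S, so the sign is −
  λ: 0 + 46.216/60 = 0.770267
  hemisphere W, so the sign is −

1. -58.14644, -110.49222
2. -77.34700, -175.17605
3. 50.93778, 19.92669
4. 80.32687, -152.28433
5. 56.57577, -3.05963
6. -88.88650, -0.77027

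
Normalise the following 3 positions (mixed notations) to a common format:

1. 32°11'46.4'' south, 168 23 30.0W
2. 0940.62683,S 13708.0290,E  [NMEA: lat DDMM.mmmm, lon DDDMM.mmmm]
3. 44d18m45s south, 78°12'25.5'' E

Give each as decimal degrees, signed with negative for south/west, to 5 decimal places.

Point 1:
  φ: 32° + 11/60 + 46.4/3600 = 32 + 0.183333 + 0.012889 = 32.196222
  hemisphere S, so the sign is −
  Lon: 23′ + 30″ = 23.50000′; 168 + 23.50000/60 = 168.391667
  hemisphere W, so the sign is −
Point 2:
  Lat: split at 2 digits → 09° and 40.62683′; 9 + 40.62683/60 = 9.677114
  S → negative
  λ: split at 3 digits → 137° and 8.029′; 137 + 8.029/60 = 137.133817
  E ⇒ keep positive
Point 3:
  Lat: 44 + 18/60 + 45/3600 = 44.312500
  S ⇒ negate
  Lon: 78° + 12/60 + 25.5/3600 = 78 + 0.200000 + 0.007083 = 78.207083
  E → positive

1. -32.19622, -168.39167
2. -9.67711, 137.13382
3. -44.31250, 78.20708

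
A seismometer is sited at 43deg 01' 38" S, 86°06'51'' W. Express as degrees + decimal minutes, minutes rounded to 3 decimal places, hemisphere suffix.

φ: 1 + 38/60 = 1.63333′
λ: 6 + 51/60 = 6.85000′

43° 1.633′ S, 86° 6.850′ W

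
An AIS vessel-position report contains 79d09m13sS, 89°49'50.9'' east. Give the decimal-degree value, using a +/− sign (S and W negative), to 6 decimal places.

Lat: 79° + 9/60 + 13/3600 = 79 + 0.150000 + 0.003611 = 79.1536111
hemisphere S, so the sign is −
λ: 89° + 49/60 + 50.9/3600 = 89 + 0.816667 + 0.014139 = 89.8308056
E → positive

-79.153611, 89.830806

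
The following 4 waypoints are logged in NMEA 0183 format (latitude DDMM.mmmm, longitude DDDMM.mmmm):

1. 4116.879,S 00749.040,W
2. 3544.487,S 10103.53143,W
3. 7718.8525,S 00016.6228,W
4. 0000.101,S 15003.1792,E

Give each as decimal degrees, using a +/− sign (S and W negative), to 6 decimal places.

1. -41.281317, -7.817333
2. -35.741450, -101.058857
3. -77.314208, -0.277047
4. -0.001683, 150.052987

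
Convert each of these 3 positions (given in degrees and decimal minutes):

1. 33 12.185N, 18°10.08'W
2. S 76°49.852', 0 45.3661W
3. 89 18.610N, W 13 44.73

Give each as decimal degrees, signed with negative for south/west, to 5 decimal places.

Point 1:
  φ: 33 + 12.185/60 = 33.203083
  N → positive
  λ: 10.08′ = 0.168000°; total 18.168000
  W ⇒ negate
Point 2:
  Lat: 49.852′ = 0.830867°; total 76.830867
  S ⇒ negate
  λ: 45.3661′ = 0.756102°; total 0.756102
  hemisphere W, so the sign is −
Point 3:
  φ: 89 + 18.61/60 = 89.310167
  N → positive
  λ: 13 + 44.73/60 = 13.745500
  W ⇒ negate

1. 33.20308, -18.16800
2. -76.83087, -0.75610
3. 89.31017, -13.74550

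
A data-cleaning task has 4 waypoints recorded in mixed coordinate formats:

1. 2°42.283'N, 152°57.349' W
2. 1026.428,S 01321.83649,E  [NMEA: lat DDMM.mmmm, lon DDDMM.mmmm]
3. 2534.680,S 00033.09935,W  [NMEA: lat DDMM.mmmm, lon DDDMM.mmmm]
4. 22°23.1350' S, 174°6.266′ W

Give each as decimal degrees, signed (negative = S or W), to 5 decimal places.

1. 2.70472, -152.95582
2. -10.44047, 13.36394
3. -25.57800, -0.55166
4. -22.38558, -174.10443

Point 1:
  Latitude: 2 + 42.283/60 = 2.704717
  N ⇒ keep positive
  Lon: 57.349′ = 0.955817°; total 152.955817
  W ⇒ negate
Point 2:
  Lat: degrees = first 2 digits = 10, minutes = 26.428; 10 + 26.428/60 = 10.440467
  S → negative
  Lon: split at 3 digits → 013° and 21.83649′; 13 + 21.83649/60 = 13.363942
  E → positive
Point 3:
  φ: split at 2 digits → 25° and 34.68′; 25 + 34.68/60 = 25.578000
  hemisphere S, so the sign is −
  λ: degrees = first 3 digits = 0, minutes = 33.09935; 0 + 33.09935/60 = 0.551656
  W ⇒ negate
Point 4:
  Lat: 23.135′ = 0.385583°; total 22.385583
  S ⇒ negate
  Lon: 174 + 6.266/60 = 174.104433
  hemisphere W, so the sign is −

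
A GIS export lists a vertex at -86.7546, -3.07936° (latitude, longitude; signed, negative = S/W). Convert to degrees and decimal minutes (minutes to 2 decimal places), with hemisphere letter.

86° 45.28′ S, 3° 4.76′ W

Latitude is negative → S; |value| = 86.754600
Lat: minutes = (86.754600 − 86) × 60 = 45.2760
Longitude is negative → W; |value| = 3.079360
Lon: fractional part 0.079360 → 4.7616 minutes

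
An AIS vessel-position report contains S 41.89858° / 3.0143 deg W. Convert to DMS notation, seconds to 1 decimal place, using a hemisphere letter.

41°53′54.9″ S, 3°00′51.5″ W

Latitude: 0.898580 × 60 = 53.91480′ → 53′, remainder × 60 = 54.888″
Lon: 0.014300 × 60 = 0.85800′ → 0′, remainder × 60 = 51.480″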